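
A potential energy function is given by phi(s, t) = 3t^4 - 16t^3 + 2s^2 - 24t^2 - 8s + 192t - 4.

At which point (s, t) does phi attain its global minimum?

phi(s,t) separates as P(s) + Q(t) − 4, so its minimum is min P + min Q − 4.
P'(s) = 4s - 8 vanishes at s ∈ {2}; Q'(t) = 12(t - 4)(t - 2)(t + 2) vanishes at t ∈ {-2, 2, 4}.
Local minima of P (where P''>0): P(2)=-8. Local minima of Q: Q(-2)=-304, Q(4)=128.
So the global minimum of phi is P(2) + Q(-2) − 4 = -8 − 304 − 4 = -316, attained at (2, -2).

(2, -2)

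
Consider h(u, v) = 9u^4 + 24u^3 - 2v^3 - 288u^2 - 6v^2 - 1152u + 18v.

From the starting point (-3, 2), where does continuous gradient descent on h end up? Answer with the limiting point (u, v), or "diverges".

diverges

h is separable, so gradient descent decouples: u follows -∂h/∂u, v follows -∂h/∂v.
∂h/∂u = 36(u - 4)(u + 2)(u + 4); at u=-3 this is 252, so u decreases.
∂h/∂v = -6(v - 1)(v + 3); at v=2 this is -30, so v increases.
The v-coordinate has no critical point in that direction and runs off to infinity.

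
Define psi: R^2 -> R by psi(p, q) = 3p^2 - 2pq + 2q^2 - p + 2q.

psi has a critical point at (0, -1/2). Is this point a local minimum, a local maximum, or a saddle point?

The Hessian of psi is constant: H = [[6, -2], [-2, 4]].
det(H) = 6·4 − (-2)² = 20.
det(H) > 0 and tr(H) = 10 > 0, so H is positive definite and the point is a local minimum.

local minimum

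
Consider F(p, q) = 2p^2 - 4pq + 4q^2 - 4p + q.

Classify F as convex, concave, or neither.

convex

F is quadratic, so its Hessian is the constant matrix H = [[4, -4], [-4, 8]].
det(H) = 16, tr(H) = 12.
det(H) > 0 and tr(H) > 0, so H is positive definite everywhere: convex.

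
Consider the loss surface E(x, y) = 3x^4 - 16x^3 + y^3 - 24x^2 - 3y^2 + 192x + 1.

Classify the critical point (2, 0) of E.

The mixed partial ∂²E/∂x∂y is 0, so the Hessian at any point is diag(E_xx, E_yy) = diag(12(3x^2 - 8x - 4), 6(y - 1)).
At (2, 0): H = diag(-96, -6).
Both eigenvalues are negative, so H is negative definite: a local maximum.

local maximum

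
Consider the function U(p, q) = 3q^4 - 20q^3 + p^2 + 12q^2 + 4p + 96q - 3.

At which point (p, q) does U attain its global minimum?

U(p,q) separates as A(p) + B(q) − 3, so its minimum is min A + min B − 3.
A'(p) = 2p + 4 vanishes at p ∈ {-2}; B'(q) = 12(q - 4)(q - 2)(q + 1) vanishes at q ∈ {-1, 2, 4}.
Local minima of A (where A''>0): A(-2)=-4. Local minima of B: B(-1)=-61, B(4)=64.
So the global minimum of U is A(-2) + B(-1) − 3 = -4 − 61 − 3 = -68, attained at (-2, -1).

(-2, -1)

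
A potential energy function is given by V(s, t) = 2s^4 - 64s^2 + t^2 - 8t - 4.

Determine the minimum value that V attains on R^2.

-532

V(s,t) separates as P(s) + Q(t) − 4, so its minimum is min P + min Q − 4.
P'(s) = 8s(s - 4)(s + 4) vanishes at s ∈ {-4, 0, 4}; Q'(t) = 2(t - 4) vanishes at t ∈ {4}.
Local minima of P (where P''>0): P(-4)=-512, P(4)=-512. Local minima of Q: Q(4)=-16.
So the global minimum of V is P(-4) + Q(4) − 4 = -512 − 16 − 4 = -532, attained at (-4, 4).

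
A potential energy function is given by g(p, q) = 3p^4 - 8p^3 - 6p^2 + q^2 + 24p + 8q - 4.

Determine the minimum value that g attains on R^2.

-39

g(p,q) separates as A(p) + B(q) − 4, so its minimum is min A + min B − 4.
A'(p) = 12(p - 2)(p - 1)(p + 1) vanishes at p ∈ {-1, 1, 2}; B'(q) = 2q + 8 vanishes at q ∈ {-4}.
Local minima of A (where A''>0): A(-1)=-19, A(2)=8. Local minima of B: B(-4)=-16.
So the global minimum of g is A(-1) + B(-4) − 4 = -19 − 16 − 4 = -39, attained at (-1, -4).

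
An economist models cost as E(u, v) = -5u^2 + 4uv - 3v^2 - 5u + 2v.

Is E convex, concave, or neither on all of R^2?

concave

E is quadratic, so its Hessian is the constant matrix H = [[-10, 4], [4, -6]].
det(H) = 44, tr(H) = -16.
det(H) > 0 and tr(H) < 0, so H is negative definite everywhere: concave.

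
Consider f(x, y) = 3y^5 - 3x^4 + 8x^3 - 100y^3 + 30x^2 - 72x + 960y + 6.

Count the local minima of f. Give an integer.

f separates as a function of x plus a function of y, so ∇f=0 decouples.
∂f/∂x = -12(x - 3)(x - 1)(x + 2) = 0 at x ∈ {-2, 1, 3}; ∂f/∂y = 15(y - 4)(y - 2)(y + 2)(y + 4) = 0 at y ∈ {-4, -2, 2, 4}.
The Hessian is diagonal: diag(f_xx, f_yy). Second derivatives: f_xx(-2)=-180, f_xx(1)=72, f_xx(3)=-120; f_yy(-4)=-1440, f_yy(-2)=720, f_yy(2)=-720, f_yy(4)=1440.
Local minima occur where both diagonal entries positive: (1, -2), (1, 4). Count: 2.

2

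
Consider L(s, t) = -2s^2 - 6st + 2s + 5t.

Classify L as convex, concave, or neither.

L is quadratic, so its Hessian is the constant matrix H = [[-4, -6], [-6, 0]].
det(H) = -36, tr(H) = -4.
det(H) < 0, so H is indefinite: neither convex nor concave.

neither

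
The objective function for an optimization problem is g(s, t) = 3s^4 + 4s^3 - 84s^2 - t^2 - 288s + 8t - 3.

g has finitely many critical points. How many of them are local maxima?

1

g separates as a function of s plus a function of t, so ∇g=0 decouples.
∂g/∂s = 12(s - 4)(s + 2)(s + 3) = 0 at s ∈ {-3, -2, 4}; ∂g/∂t = -2(t - 4) = 0 at t ∈ {4}.
The Hessian is diagonal: diag(g_ss, g_tt). Second derivatives: g_ss(-3)=84, g_ss(-2)=-72, g_ss(4)=504; g_tt(4)=-2.
Local maxima occur where both diagonal entries negative: (-2, 4). Count: 1.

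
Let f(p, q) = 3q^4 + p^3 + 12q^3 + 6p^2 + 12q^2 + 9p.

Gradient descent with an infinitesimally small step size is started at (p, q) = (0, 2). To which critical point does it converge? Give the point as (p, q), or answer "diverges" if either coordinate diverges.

(-1, 0)

f is separable, so gradient descent decouples: p follows -∂f/∂p, q follows -∂f/∂q.
∂f/∂p = 3(p + 1)(p + 3); at p=0 this is 9, so p decreases.
∂f/∂q = 12q(q + 1)(q + 2); at q=2 this is 288, so q decreases.
p converges to its nearest critical value -1 (a local min of the p-part); q converges to 0. The iterate converges to (-1, 0).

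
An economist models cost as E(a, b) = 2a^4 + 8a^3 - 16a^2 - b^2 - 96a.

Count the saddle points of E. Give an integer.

2

E separates as a function of a plus a function of b, so ∇E=0 decouples.
∂E/∂a = 8(a - 2)(a + 2)(a + 3) = 0 at a ∈ {-3, -2, 2}; ∂E/∂b = -2b = 0 at b ∈ {0}.
The Hessian is diagonal: diag(E_aa, E_bb). Second derivatives: E_aa(-3)=40, E_aa(-2)=-32, E_aa(2)=160; E_bb(0)=-2.
Saddle points occur where the two diagonal entries have opposite signs: (-3, 0), (2, 0). Count: 2.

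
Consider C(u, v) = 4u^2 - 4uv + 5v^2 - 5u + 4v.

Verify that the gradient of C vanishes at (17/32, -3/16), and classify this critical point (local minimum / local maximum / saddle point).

local minimum

∇C = (8u - 4v - 5, -4u + 10v + 4); substituting (17/32, -3/16) gives ∇C = (0, 0), so (17/32, -3/16) is indeed a critical point.
The Hessian of C is constant: H = [[8, -4], [-4, 10]].
det(H) = 8·10 − (-4)² = 64.
det(H) > 0 and tr(H) = 18 > 0, so H is positive definite and the point is a local minimum.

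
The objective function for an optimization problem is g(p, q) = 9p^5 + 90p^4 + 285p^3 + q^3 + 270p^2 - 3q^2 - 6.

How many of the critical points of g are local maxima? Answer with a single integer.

g separates as a function of p plus a function of q, so ∇g=0 decouples.
∂g/∂p = 45p(p + 1)(p + 3)(p + 4) = 0 at p ∈ {-4, -3, -1, 0}; ∂g/∂q = 3q(q - 2) = 0 at q ∈ {0, 2}.
The Hessian is diagonal: diag(g_pp, g_qq). Second derivatives: g_pp(-4)=-540, g_pp(-3)=270, g_pp(-1)=-270, g_pp(0)=540; g_qq(0)=-6, g_qq(2)=6.
Local maxima occur where both diagonal entries negative: (-4, 0), (-1, 0). Count: 2.

2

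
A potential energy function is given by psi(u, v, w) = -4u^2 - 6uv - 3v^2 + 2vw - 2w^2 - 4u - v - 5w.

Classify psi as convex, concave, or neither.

concave

psi is quadratic, so its Hessian is the constant matrix H = [[-8, -6, 0], [-6, -6, 2], [0, 2, -4]].
Leading principal minors: -8, 12, -16.
Signs alternate −, +, − ⇒ H ≺ 0 ⇒ concave.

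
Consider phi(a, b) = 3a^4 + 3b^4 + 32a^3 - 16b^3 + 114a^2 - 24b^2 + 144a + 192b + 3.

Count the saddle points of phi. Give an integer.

phi separates as a function of a plus a function of b, so ∇phi=0 decouples.
∂phi/∂a = 12(a + 1)(a + 3)(a + 4) = 0 at a ∈ {-4, -3, -1}; ∂phi/∂b = 12(b - 4)(b - 2)(b + 2) = 0 at b ∈ {-2, 2, 4}.
The Hessian is diagonal: diag(phi_aa, phi_bb). Second derivatives: phi_aa(-4)=36, phi_aa(-3)=-24, phi_aa(-1)=72; phi_bb(-2)=288, phi_bb(2)=-96, phi_bb(4)=144.
Saddle points occur where the two diagonal entries have opposite signs: (-4, 2), (-3, -2), (-3, 4), (-1, 2). Count: 4.

4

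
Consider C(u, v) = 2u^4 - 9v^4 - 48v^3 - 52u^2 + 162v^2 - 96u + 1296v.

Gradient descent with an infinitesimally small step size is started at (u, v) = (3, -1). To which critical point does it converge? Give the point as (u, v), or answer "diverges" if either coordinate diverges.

C is separable, so gradient descent decouples: u follows -∂C/∂u, v follows -∂C/∂v.
∂C/∂u = 8(u - 4)(u + 1)(u + 3); at u=3 this is -192, so u increases.
∂C/∂v = -36(v - 3)(v + 3)(v + 4); at v=-1 this is 864, so v decreases.
u converges to its nearest critical value 4 (a local min of the u-part); v converges to -3. The iterate converges to (4, -3).

(4, -3)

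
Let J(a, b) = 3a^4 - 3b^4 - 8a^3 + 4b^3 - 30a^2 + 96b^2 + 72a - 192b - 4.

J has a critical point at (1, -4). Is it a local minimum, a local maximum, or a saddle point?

The mixed partial ∂²J/∂a∂b is 0, so the Hessian at any point is diag(J_aa, J_bb) = diag(12(3a^2 - 4a - 5), 12(-3b^2 + 2b + 16)).
At (1, -4): H = diag(-72, -480).
Both eigenvalues are negative, so H is negative definite: a local maximum.

local maximum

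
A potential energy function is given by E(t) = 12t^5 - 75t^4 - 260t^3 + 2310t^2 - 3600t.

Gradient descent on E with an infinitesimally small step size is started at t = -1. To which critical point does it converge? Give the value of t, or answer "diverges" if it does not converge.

1

E'(t) = 60(t - 5)(t - 3)(t - 1)(t + 4), so E'(-1) = -8640.
Gradient descent moves in the -E' direction, i.e. t is increasing.
The nearest critical point in that direction is t = 1, where E'' = 2400 > 0 (a local minimum). The iterate converges there.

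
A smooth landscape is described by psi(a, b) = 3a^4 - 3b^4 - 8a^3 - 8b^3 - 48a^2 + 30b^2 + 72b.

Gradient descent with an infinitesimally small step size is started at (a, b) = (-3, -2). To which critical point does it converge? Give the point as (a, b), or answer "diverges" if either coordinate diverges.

(-2, -1)

psi is separable, so gradient descent decouples: a follows -∂psi/∂a, b follows -∂psi/∂b.
∂psi/∂a = 12a(a - 4)(a + 2); at a=-3 this is -252, so a increases.
∂psi/∂b = -12(b - 2)(b + 1)(b + 3); at b=-2 this is -48, so b increases.
a converges to its nearest critical value -2 (a local min of the a-part); b converges to -1. The iterate converges to (-2, -1).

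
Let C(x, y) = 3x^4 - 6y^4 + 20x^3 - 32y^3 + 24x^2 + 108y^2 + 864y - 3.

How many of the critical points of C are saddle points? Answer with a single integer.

C separates as a function of x plus a function of y, so ∇C=0 decouples.
∂C/∂x = 12x(x + 1)(x + 4) = 0 at x ∈ {-4, -1, 0}; ∂C/∂y = -24(y - 3)(y + 3)(y + 4) = 0 at y ∈ {-4, -3, 3}.
The Hessian is diagonal: diag(C_xx, C_yy). Second derivatives: C_xx(-4)=144, C_xx(-1)=-36, C_xx(0)=48; C_yy(-4)=-168, C_yy(-3)=144, C_yy(3)=-1008.
Saddle points occur where the two diagonal entries have opposite signs: (-4, -4), (-4, 3), (-1, -3), (0, -4), (0, 3). Count: 5.

5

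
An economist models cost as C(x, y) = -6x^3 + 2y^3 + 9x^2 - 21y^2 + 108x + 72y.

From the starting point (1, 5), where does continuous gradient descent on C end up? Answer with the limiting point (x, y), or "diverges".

(-2, 4)

C is separable, so gradient descent decouples: x follows -∂C/∂x, y follows -∂C/∂y.
∂C/∂x = -18(x - 3)(x + 2); at x=1 this is 108, so x decreases.
∂C/∂y = 6(y - 4)(y - 3); at y=5 this is 12, so y decreases.
x converges to its nearest critical value -2 (a local min of the x-part); y converges to 4. The iterate converges to (-2, 4).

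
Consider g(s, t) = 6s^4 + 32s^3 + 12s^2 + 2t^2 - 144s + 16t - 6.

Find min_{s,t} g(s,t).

g(s,t) separates as P(s) + Q(t) − 6, so its minimum is min P + min Q − 6.
P'(s) = 24(s - 1)(s + 2)(s + 3) vanishes at s ∈ {-3, -2, 1}; Q'(t) = 4(t + 4) vanishes at t ∈ {-4}.
Local minima of P (where P''>0): P(-3)=162, P(1)=-94. Local minima of Q: Q(-4)=-32.
So the global minimum of g is P(1) + Q(-4) − 6 = -94 − 32 − 6 = -132, attained at (1, -4).

-132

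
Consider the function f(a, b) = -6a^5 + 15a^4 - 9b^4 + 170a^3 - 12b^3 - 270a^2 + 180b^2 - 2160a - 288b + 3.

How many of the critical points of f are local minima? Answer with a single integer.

f separates as a function of a plus a function of b, so ∇f=0 decouples.
∂f/∂a = -30(a - 4)(a - 3)(a + 2)(a + 3) = 0 at a ∈ {-3, -2, 3, 4}; ∂f/∂b = -36(b - 2)(b - 1)(b + 4) = 0 at b ∈ {-4, 1, 2}.
The Hessian is diagonal: diag(f_aa, f_bb). Second derivatives: f_aa(-3)=1260, f_aa(-2)=-900, f_aa(3)=900, f_aa(4)=-1260; f_bb(-4)=-1080, f_bb(1)=180, f_bb(2)=-216.
Local minima occur where both diagonal entries positive: (-3, 1), (3, 1). Count: 2.

2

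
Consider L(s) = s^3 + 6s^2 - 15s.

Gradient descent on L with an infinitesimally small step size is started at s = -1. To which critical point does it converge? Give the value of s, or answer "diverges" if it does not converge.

L'(s) = 3(s - 1)(s + 5), so L'(-1) = -24.
Gradient descent moves in the -L' direction, i.e. s is increasing.
The nearest critical point in that direction is s = 1, where L'' = 18 > 0 (a local minimum). The iterate converges there.

1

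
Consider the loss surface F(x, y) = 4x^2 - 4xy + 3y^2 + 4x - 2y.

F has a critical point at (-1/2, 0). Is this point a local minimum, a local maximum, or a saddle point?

local minimum

The Hessian of F is constant: H = [[8, -4], [-4, 6]].
det(H) = 8·6 − (-4)² = 32.
det(H) > 0 and tr(H) = 14 > 0, so H is positive definite and the point is a local minimum.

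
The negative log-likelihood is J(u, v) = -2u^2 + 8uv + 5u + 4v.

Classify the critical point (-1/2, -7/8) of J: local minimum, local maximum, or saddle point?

The Hessian of J is constant: H = [[-4, 8], [8, 0]].
det(H) = (-4)·0 − 8² = -64.
Since det(H) < 0, H is indefinite and the critical point is a saddle point.

saddle point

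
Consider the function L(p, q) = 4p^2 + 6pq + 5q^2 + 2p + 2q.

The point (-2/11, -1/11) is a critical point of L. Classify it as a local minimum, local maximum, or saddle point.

The Hessian of L is constant: H = [[8, 6], [6, 10]].
det(H) = 8·10 − 6² = 44.
det(H) > 0 and tr(H) = 18 > 0, so H is positive definite and the point is a local minimum.

local minimum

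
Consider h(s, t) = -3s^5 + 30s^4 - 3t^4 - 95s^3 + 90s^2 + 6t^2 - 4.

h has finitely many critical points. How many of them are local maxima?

4

h separates as a function of s plus a function of t, so ∇h=0 decouples.
∂h/∂s = -15s(s - 4)(s - 3)(s - 1) = 0 at s ∈ {0, 1, 3, 4}; ∂h/∂t = -12t(t - 1)(t + 1) = 0 at t ∈ {-1, 0, 1}.
The Hessian is diagonal: diag(h_ss, h_tt). Second derivatives: h_ss(0)=180, h_ss(1)=-90, h_ss(3)=90, h_ss(4)=-180; h_tt(-1)=-24, h_tt(0)=12, h_tt(1)=-24.
Local maxima occur where both diagonal entries negative: (1, -1), (1, 1), (4, -1), (4, 1). Count: 4.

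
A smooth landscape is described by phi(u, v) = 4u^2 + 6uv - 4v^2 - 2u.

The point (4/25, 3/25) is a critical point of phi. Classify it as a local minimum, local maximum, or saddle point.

saddle point

The Hessian of phi is constant: H = [[8, 6], [6, -8]].
det(H) = 8·(-8) − 6² = -100.
Since det(H) < 0, H is indefinite and the critical point is a saddle point.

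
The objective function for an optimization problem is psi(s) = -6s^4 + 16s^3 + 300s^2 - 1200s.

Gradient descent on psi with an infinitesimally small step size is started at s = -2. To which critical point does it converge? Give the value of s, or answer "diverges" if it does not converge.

psi'(s) = -24(s - 5)(s - 2)(s + 5), so psi'(-2) = -2016.
Gradient descent moves in the -psi' direction, i.e. s is increasing.
The nearest critical point in that direction is s = 2, where psi'' = 504 > 0 (a local minimum). The iterate converges there.

2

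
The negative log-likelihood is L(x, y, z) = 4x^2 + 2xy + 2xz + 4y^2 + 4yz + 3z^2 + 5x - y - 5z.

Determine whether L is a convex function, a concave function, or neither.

L is quadratic, so its Hessian is the constant matrix H = [[8, 2, 2], [2, 8, 4], [2, 4, 6]].
Leading principal minors: 8, 60, 232.
All positive ⇒ H ≻ 0 ⇒ convex.

convex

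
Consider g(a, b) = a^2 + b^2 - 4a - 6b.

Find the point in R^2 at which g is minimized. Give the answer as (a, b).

(2, 3)

g(a,b) separates as P(a) + Q(b), so its minimum is min P + min Q.
P'(a) = 2a - 4 vanishes at a ∈ {2}; Q'(b) = 2b - 6 vanishes at b ∈ {3}.
Local minima of P (where P''>0): P(2)=-4. Local minima of Q: Q(3)=-9.
So the global minimum of g is P(2) + Q(3) = -4 − 9 = -13, attained at (2, 3).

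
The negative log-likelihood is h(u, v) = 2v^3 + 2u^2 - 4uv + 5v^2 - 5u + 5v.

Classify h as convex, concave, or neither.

neither

The term 2v^3 is cubic, so the Hessian is not constant.
∂²h/∂v² = 12v + 10, which takes both signs as v varies (negative for sufficiently negative v). A diagonal entry of the Hessian changing sign means the Hessian is neither positive- nor negative-semidefinite on all of R^2.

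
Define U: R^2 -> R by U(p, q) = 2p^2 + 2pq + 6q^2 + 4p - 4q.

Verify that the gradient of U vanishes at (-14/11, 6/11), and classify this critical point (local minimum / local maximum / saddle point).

local minimum

∇U = (4p + 2q + 4, 2p + 12q - 4); substituting (-14/11, 6/11) gives ∇U = (0, 0), so (-14/11, 6/11) is indeed a critical point.
The Hessian of U is constant: H = [[4, 2], [2, 12]].
det(H) = 4·12 − 2² = 44.
det(H) > 0 and tr(H) = 16 > 0, so H is positive definite and the point is a local minimum.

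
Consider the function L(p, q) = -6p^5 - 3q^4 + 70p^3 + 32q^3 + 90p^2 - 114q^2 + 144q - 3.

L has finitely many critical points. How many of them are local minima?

L separates as a function of p plus a function of q, so ∇L=0 decouples.
∂L/∂p = -30p(p - 3)(p + 1)(p + 2) = 0 at p ∈ {-2, -1, 0, 3}; ∂L/∂q = -12(q - 4)(q - 3)(q - 1) = 0 at q ∈ {1, 3, 4}.
The Hessian is diagonal: diag(L_pp, L_qq). Second derivatives: L_pp(-2)=300, L_pp(-1)=-120, L_pp(0)=180, L_pp(3)=-1800; L_qq(1)=-72, L_qq(3)=24, L_qq(4)=-36.
Local minima occur where both diagonal entries positive: (-2, 3), (0, 3). Count: 2.

2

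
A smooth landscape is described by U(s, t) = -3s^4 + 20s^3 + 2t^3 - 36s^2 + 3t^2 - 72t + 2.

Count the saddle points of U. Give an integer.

3

U separates as a function of s plus a function of t, so ∇U=0 decouples.
∂U/∂s = -12s(s - 3)(s - 2) = 0 at s ∈ {0, 2, 3}; ∂U/∂t = 6(t - 3)(t + 4) = 0 at t ∈ {-4, 3}.
The Hessian is diagonal: diag(U_ss, U_tt). Second derivatives: U_ss(0)=-72, U_ss(2)=24, U_ss(3)=-36; U_tt(-4)=-42, U_tt(3)=42.
Saddle points occur where the two diagonal entries have opposite signs: (0, 3), (2, -4), (3, 3). Count: 3.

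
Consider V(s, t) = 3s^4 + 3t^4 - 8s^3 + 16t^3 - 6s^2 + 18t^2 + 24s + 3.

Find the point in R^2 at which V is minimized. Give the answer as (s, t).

(-1, -3)

V(s,t) separates as P(s) + Q(t) + 3, so its minimum is min P + min Q + 3.
P'(s) = 12(s - 2)(s - 1)(s + 1) vanishes at s ∈ {-1, 1, 2}; Q'(t) = 12t(t + 1)(t + 3) vanishes at t ∈ {-3, -1, 0}.
Local minima of P (where P''>0): P(-1)=-19, P(2)=8. Local minima of Q: Q(-3)=-27, Q(0)=0.
So the global minimum of V is P(-1) + Q(-3) + 3 = -19 − 27 + 3 = -43, attained at (-1, -3).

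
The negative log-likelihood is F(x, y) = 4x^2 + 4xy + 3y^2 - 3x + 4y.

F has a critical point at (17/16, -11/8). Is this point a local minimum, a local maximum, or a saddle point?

local minimum

The Hessian of F is constant: H = [[8, 4], [4, 6]].
det(H) = 8·6 − 4² = 32.
det(H) > 0 and tr(H) = 14 > 0, so H is positive definite and the point is a local minimum.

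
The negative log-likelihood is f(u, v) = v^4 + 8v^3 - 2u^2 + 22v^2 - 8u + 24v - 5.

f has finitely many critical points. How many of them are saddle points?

f separates as a function of u plus a function of v, so ∇f=0 decouples.
∂f/∂u = -4(u + 2) = 0 at u ∈ {-2}; ∂f/∂v = 4(v + 1)(v + 2)(v + 3) = 0 at v ∈ {-3, -2, -1}.
The Hessian is diagonal: diag(f_uu, f_vv). Second derivatives: f_uu(-2)=-4; f_vv(-3)=8, f_vv(-2)=-4, f_vv(-1)=8.
Saddle points occur where the two diagonal entries have opposite signs: (-2, -3), (-2, -1). Count: 2.

2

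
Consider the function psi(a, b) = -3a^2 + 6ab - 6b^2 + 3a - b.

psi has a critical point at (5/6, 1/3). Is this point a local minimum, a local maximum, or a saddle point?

The Hessian of psi is constant: H = [[-6, 6], [6, -12]].
det(H) = (-6)·(-12) − 6² = 36.
det(H) > 0 and tr(H) = -18 < 0, so H is negative definite and the point is a local maximum.

local maximum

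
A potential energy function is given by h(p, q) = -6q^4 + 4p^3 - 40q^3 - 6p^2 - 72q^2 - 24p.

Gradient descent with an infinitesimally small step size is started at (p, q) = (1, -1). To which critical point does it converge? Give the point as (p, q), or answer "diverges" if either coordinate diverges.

h is separable, so gradient descent decouples: p follows -∂h/∂p, q follows -∂h/∂q.
∂h/∂p = 12(p - 2)(p + 1); at p=1 this is -24, so p increases.
∂h/∂q = -24q(q + 2)(q + 3); at q=-1 this is 48, so q decreases.
p converges to its nearest critical value 2 (a local min of the p-part); q converges to -2. The iterate converges to (2, -2).

(2, -2)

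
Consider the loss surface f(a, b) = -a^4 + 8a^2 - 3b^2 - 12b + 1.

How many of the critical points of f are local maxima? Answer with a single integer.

2

f separates as a function of a plus a function of b, so ∇f=0 decouples.
∂f/∂a = -4a(a - 2)(a + 2) = 0 at a ∈ {-2, 0, 2}; ∂f/∂b = -6(b + 2) = 0 at b ∈ {-2}.
The Hessian is diagonal: diag(f_aa, f_bb). Second derivatives: f_aa(-2)=-32, f_aa(0)=16, f_aa(2)=-32; f_bb(-2)=-6.
Local maxima occur where both diagonal entries negative: (-2, -2), (2, -2). Count: 2.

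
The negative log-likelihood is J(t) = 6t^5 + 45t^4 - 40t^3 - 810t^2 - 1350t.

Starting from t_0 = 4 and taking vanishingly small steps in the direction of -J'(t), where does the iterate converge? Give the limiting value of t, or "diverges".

3

J'(t) = 30(t - 3)(t + 1)(t + 3)(t + 5), so J'(4) = 9450.
Gradient descent moves in the -J' direction, i.e. t is decreasing.
The nearest critical point in that direction is t = 3, where J'' = 5760 > 0 (a local minimum). The iterate converges there.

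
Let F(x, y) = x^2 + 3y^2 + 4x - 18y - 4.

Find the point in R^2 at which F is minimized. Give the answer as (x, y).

F(x,y) separates as P(x) + Q(y) − 4, so its minimum is min P + min Q − 4.
P'(x) = 2x + 4 vanishes at x ∈ {-2}; Q'(y) = 6y - 18 vanishes at y ∈ {3}.
Local minima of P (where P''>0): P(-2)=-4. Local minima of Q: Q(3)=-27.
So the global minimum of F is P(-2) + Q(3) − 4 = -4 − 27 − 4 = -35, attained at (-2, 3).

(-2, 3)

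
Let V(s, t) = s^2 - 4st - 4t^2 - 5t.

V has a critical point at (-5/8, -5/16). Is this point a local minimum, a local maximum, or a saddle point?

The Hessian of V is constant: H = [[2, -4], [-4, -8]].
det(H) = 2·(-8) − (-4)² = -32.
Since det(H) < 0, H is indefinite and the critical point is a saddle point.

saddle point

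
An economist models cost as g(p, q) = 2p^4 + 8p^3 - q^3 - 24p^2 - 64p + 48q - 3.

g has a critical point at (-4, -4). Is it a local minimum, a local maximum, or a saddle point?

local minimum

The mixed partial ∂²g/∂p∂q is 0, so the Hessian at any point is diag(g_pp, g_qq) = diag(24(p^2 + 2p - 2), -6q).
At (-4, -4): H = diag(144, 24).
Both eigenvalues are positive, so H is positive definite: a local minimum.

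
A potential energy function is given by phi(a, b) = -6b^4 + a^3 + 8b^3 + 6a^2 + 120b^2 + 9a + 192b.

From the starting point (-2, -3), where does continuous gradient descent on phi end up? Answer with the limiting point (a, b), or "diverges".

phi is separable, so gradient descent decouples: a follows -∂phi/∂a, b follows -∂phi/∂b.
∂phi/∂a = 3(a + 1)(a + 3); at a=-2 this is -3, so a increases.
∂phi/∂b = -24(b - 4)(b + 1)(b + 2); at b=-3 this is 336, so b decreases.
The b-coordinate has no critical point in that direction and runs off to infinity.

diverges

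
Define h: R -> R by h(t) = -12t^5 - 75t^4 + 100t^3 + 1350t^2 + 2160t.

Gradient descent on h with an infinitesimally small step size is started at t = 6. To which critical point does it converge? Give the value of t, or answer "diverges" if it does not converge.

diverges

h'(t) = -60(t - 3)(t + 1)(t + 3)(t + 4), so h'(6) = -113400.
Gradient descent moves in the -h' direction, i.e. t is increasing.
There is no critical point above t=6, and h' keeps the same sign, so the iterate runs off to +∞.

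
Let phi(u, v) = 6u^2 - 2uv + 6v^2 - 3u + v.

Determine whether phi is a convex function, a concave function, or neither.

phi is quadratic, so its Hessian is the constant matrix H = [[12, -2], [-2, 12]].
det(H) = 140, tr(H) = 24.
det(H) > 0 and tr(H) > 0, so H is positive definite everywhere: convex.

convex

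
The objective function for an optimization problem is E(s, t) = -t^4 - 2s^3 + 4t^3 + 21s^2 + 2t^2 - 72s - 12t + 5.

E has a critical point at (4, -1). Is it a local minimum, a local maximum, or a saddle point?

local maximum

The mixed partial ∂²E/∂s∂t is 0, so the Hessian at any point is diag(E_ss, E_tt) = diag(6(-2s + 7), 4(-3t^2 + 6t + 1)).
At (4, -1): H = diag(-6, -32).
Both eigenvalues are negative, so H is negative definite: a local maximum.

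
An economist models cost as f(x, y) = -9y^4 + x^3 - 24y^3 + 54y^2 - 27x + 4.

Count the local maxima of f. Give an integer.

2

f separates as a function of x plus a function of y, so ∇f=0 decouples.
∂f/∂x = 3(x - 3)(x + 3) = 0 at x ∈ {-3, 3}; ∂f/∂y = -36y(y - 1)(y + 3) = 0 at y ∈ {-3, 0, 1}.
The Hessian is diagonal: diag(f_xx, f_yy). Second derivatives: f_xx(-3)=-18, f_xx(3)=18; f_yy(-3)=-432, f_yy(0)=108, f_yy(1)=-144.
Local maxima occur where both diagonal entries negative: (-3, -3), (-3, 1). Count: 2.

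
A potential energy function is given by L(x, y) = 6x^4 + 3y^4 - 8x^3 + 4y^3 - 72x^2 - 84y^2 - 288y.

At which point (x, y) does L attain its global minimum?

(3, 4)

L(x,y) separates as P(x) + Q(y), so its minimum is min P + min Q.
P'(x) = 24x(x - 3)(x + 2) vanishes at x ∈ {-2, 0, 3}; Q'(y) = 12(y - 4)(y + 2)(y + 3) vanishes at y ∈ {-3, -2, 4}.
Local minima of P (where P''>0): P(-2)=-128, P(3)=-378. Local minima of Q: Q(-3)=243, Q(4)=-1472.
So the global minimum of L is P(3) + Q(4) = -378 − 1472 = -1850, attained at (3, 4).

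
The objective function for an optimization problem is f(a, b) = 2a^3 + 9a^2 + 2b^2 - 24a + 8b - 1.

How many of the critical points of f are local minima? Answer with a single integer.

1

f separates as a function of a plus a function of b, so ∇f=0 decouples.
∂f/∂a = 6(a - 1)(a + 4) = 0 at a ∈ {-4, 1}; ∂f/∂b = 4(b + 2) = 0 at b ∈ {-2}.
The Hessian is diagonal: diag(f_aa, f_bb). Second derivatives: f_aa(-4)=-30, f_aa(1)=30; f_bb(-2)=4.
Local minima occur where both diagonal entries positive: (1, -2). Count: 1.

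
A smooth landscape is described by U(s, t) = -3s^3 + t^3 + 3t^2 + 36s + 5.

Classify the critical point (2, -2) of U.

local maximum

The mixed partial ∂²U/∂s∂t is 0, so the Hessian at any point is diag(U_ss, U_tt) = diag(-18s, 6(t + 1)).
At (2, -2): H = diag(-36, -6).
Both eigenvalues are negative, so H is negative definite: a local maximum.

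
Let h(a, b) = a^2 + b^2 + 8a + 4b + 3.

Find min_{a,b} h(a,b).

-17

h(a,b) separates as P(a) + Q(b) + 3, so its minimum is min P + min Q + 3.
P'(a) = 2a + 8 vanishes at a ∈ {-4}; Q'(b) = 2b + 4 vanishes at b ∈ {-2}.
Local minima of P (where P''>0): P(-4)=-16. Local minima of Q: Q(-2)=-4.
So the global minimum of h is P(-4) + Q(-2) + 3 = -16 − 4 + 3 = -17, attained at (-4, -2).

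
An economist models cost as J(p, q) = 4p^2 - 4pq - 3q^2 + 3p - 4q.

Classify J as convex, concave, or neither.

J is quadratic, so its Hessian is the constant matrix H = [[8, -4], [-4, -6]].
det(H) = -64, tr(H) = 2.
det(H) < 0, so H is indefinite: neither convex nor concave.

neither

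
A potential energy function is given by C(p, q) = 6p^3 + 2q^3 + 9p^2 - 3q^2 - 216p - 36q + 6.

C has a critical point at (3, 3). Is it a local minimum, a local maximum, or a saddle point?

The mixed partial ∂²C/∂p∂q is 0, so the Hessian at any point is diag(C_pp, C_qq) = diag(18(2p + 1), 6(2q - 1)).
At (3, 3): H = diag(126, 30).
Both eigenvalues are positive, so H is positive definite: a local minimum.

local minimum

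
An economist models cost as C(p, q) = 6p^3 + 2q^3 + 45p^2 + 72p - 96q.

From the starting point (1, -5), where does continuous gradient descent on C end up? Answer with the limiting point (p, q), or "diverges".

C is separable, so gradient descent decouples: p follows -∂C/∂p, q follows -∂C/∂q.
∂C/∂p = 18(p + 1)(p + 4); at p=1 this is 180, so p decreases.
∂C/∂q = 6(q - 4)(q + 4); at q=-5 this is 54, so q decreases.
The q-coordinate has no critical point in that direction and runs off to infinity.

diverges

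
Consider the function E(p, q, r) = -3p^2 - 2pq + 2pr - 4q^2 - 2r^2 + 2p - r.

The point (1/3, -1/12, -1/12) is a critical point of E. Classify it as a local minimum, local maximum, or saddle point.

local maximum

The Hessian is constant: H = [[-6, -2, 2], [-2, -8, 0], [2, 0, -4]].
Leading principal minors: Δ₁ = -6, Δ₂ = 44, Δ₃ = -144.
The minors alternate sign starting negative (−, +, −), so H is negative definite: a local maximum.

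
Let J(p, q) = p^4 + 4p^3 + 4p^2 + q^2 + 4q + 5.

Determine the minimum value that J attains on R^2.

1

J(p,q) separates as A(p) + B(q) + 5, so its minimum is min A + min B + 5.
A'(p) = 4p(p + 1)(p + 2) vanishes at p ∈ {-2, -1, 0}; B'(q) = 2q + 4 vanishes at q ∈ {-2}.
Local minima of A (where A''>0): A(-2)=0, A(0)=0. Local minima of B: B(-2)=-4.
So the global minimum of J is A(-2) + B(-2) + 5 = 0 − 4 + 5 = 1, attained at (-2, -2).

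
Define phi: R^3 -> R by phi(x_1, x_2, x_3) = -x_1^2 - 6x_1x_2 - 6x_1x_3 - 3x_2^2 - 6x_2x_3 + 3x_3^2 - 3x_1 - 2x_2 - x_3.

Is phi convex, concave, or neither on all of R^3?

neither

phi is quadratic, so its Hessian is the constant matrix H = [[-2, -6, -6], [-6, -6, -6], [-6, -6, 6]].
Leading principal minors: -2, -24, -288.
Neither pattern holds ⇒ H is indefinite ⇒ neither convex nor concave.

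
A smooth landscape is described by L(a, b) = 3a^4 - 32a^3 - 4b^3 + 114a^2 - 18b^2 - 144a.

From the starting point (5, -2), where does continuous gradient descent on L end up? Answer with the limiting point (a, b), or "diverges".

(4, -3)

L is separable, so gradient descent decouples: a follows -∂L/∂a, b follows -∂L/∂b.
∂L/∂a = 12(a - 4)(a - 3)(a - 1); at a=5 this is 96, so a decreases.
∂L/∂b = -12b(b + 3); at b=-2 this is 24, so b decreases.
a converges to its nearest critical value 4 (a local min of the a-part); b converges to -3. The iterate converges to (4, -3).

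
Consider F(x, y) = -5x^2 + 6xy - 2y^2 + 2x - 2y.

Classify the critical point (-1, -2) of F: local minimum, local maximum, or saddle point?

local maximum

The Hessian of F is constant: H = [[-10, 6], [6, -4]].
det(H) = (-10)·(-4) − 6² = 4.
det(H) > 0 and tr(H) = -14 < 0, so H is negative definite and the point is a local maximum.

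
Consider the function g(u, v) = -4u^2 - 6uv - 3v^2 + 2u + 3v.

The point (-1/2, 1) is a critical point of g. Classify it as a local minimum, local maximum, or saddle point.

local maximum

The Hessian of g is constant: H = [[-8, -6], [-6, -6]].
det(H) = (-8)·(-6) − (-6)² = 12.
det(H) > 0 and tr(H) = -14 < 0, so H is negative definite and the point is a local maximum.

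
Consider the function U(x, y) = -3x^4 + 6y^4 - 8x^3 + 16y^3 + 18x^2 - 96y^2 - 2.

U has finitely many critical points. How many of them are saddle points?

5

U separates as a function of x plus a function of y, so ∇U=0 decouples.
∂U/∂x = -12x(x - 1)(x + 3) = 0 at x ∈ {-3, 0, 1}; ∂U/∂y = 24y(y - 2)(y + 4) = 0 at y ∈ {-4, 0, 2}.
The Hessian is diagonal: diag(U_xx, U_yy). Second derivatives: U_xx(-3)=-144, U_xx(0)=36, U_xx(1)=-48; U_yy(-4)=576, U_yy(0)=-192, U_yy(2)=288.
Saddle points occur where the two diagonal entries have opposite signs: (-3, -4), (-3, 2), (0, 0), (1, -4), (1, 2). Count: 5.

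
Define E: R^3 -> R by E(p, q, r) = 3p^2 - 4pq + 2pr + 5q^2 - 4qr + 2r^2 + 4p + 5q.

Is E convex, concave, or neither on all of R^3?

E is quadratic, so its Hessian is the constant matrix H = [[6, -4, 2], [-4, 10, -4], [2, -4, 4]].
Leading principal minors: 6, 44, 104.
All positive ⇒ H ≻ 0 ⇒ convex.

convex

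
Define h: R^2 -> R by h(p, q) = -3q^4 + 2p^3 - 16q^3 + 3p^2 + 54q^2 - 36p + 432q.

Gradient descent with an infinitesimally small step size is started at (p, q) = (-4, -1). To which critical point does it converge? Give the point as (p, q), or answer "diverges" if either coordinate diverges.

diverges

h is separable, so gradient descent decouples: p follows -∂h/∂p, q follows -∂h/∂q.
∂h/∂p = 6(p - 2)(p + 3); at p=-4 this is 36, so p decreases.
∂h/∂q = -12(q - 3)(q + 3)(q + 4); at q=-1 this is 288, so q decreases.
The p-coordinate has no critical point in that direction and runs off to infinity.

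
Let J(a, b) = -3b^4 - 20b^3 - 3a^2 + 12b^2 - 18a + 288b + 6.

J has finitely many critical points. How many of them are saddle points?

1

J separates as a function of a plus a function of b, so ∇J=0 decouples.
∂J/∂a = -6(a + 3) = 0 at a ∈ {-3}; ∂J/∂b = -12(b - 2)(b + 3)(b + 4) = 0 at b ∈ {-4, -3, 2}.
The Hessian is diagonal: diag(J_aa, J_bb). Second derivatives: J_aa(-3)=-6; J_bb(-4)=-72, J_bb(-3)=60, J_bb(2)=-360.
Saddle points occur where the two diagonal entries have opposite signs: (-3, -3). Count: 1.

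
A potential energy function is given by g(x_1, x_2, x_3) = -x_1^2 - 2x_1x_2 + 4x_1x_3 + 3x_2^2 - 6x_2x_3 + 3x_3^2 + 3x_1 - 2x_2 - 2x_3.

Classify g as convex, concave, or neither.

neither

g is quadratic, so its Hessian is the constant matrix H = [[-2, -2, 4], [-2, 6, -6], [4, -6, 6]].
Leading principal minors: -2, -16, -24.
Neither pattern holds ⇒ H is indefinite ⇒ neither convex nor concave.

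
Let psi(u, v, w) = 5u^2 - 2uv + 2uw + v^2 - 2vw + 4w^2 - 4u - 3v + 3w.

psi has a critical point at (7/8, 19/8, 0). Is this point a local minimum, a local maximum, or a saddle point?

local minimum

The Hessian is constant: H = [[10, -2, 2], [-2, 2, -2], [2, -2, 8]].
Leading principal minors: Δ₁ = 10, Δ₂ = 16, Δ₃ = 96.
All leading minors are positive, so H is positive definite: a local minimum.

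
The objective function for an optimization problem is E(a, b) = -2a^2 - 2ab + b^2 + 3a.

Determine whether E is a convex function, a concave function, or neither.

E is quadratic, so its Hessian is the constant matrix H = [[-4, -2], [-2, 2]].
det(H) = -12, tr(H) = -2.
det(H) < 0, so H is indefinite: neither convex nor concave.

neither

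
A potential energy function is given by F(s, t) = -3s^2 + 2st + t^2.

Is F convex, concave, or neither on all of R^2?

F is quadratic, so its Hessian is the constant matrix H = [[-6, 2], [2, 2]].
det(H) = -16, tr(H) = -4.
det(H) < 0, so H is indefinite: neither convex nor concave.

neither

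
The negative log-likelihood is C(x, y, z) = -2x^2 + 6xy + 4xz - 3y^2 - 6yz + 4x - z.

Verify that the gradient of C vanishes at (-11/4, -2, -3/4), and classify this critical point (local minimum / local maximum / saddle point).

saddle point

∇C = (-4x + 6y + 4z + 4, 6x - 6y - 6z, 4x - 6y - 1); substituting (-11/4, -2, -3/4) gives ∇C = (0, 0, 0), so (-11/4, -2, -3/4) is indeed a critical point.
The Hessian is constant: H = [[-4, 6, 4], [6, -6, -6], [4, -6, 0]].
Leading principal minors: Δ₁ = -4, Δ₂ = -12, Δ₃ = -48.
The minors fit neither the all-positive nor the alternating-sign pattern, so H is indefinite: a saddle point.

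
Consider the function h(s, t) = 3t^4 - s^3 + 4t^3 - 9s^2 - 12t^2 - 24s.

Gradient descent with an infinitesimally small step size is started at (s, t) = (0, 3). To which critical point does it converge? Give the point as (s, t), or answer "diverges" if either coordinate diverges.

diverges

h is separable, so gradient descent decouples: s follows -∂h/∂s, t follows -∂h/∂t.
∂h/∂s = -3(s + 2)(s + 4); at s=0 this is -24, so s increases.
∂h/∂t = 12t(t - 1)(t + 2); at t=3 this is 360, so t decreases.
The s-coordinate has no critical point in that direction and runs off to infinity.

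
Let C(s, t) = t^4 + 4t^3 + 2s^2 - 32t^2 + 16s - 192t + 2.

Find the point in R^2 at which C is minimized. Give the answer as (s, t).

C(s,t) separates as P(s) + Q(t) + 2, so its minimum is min P + min Q + 2.
P'(s) = 4s + 16 vanishes at s ∈ {-4}; Q'(t) = 4(t - 4)(t + 3)(t + 4) vanishes at t ∈ {-4, -3, 4}.
Local minima of P (where P''>0): P(-4)=-32. Local minima of Q: Q(-4)=256, Q(4)=-768.
So the global minimum of C is P(-4) + Q(4) + 2 = -32 − 768 + 2 = -798, attained at (-4, 4).

(-4, 4)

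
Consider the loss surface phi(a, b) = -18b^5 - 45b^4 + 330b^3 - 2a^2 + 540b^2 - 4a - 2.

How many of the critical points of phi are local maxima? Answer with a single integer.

2

phi separates as a function of a plus a function of b, so ∇phi=0 decouples.
∂phi/∂a = -4(a + 1) = 0 at a ∈ {-1}; ∂phi/∂b = -90b(b - 3)(b + 1)(b + 4) = 0 at b ∈ {-4, -1, 0, 3}.
The Hessian is diagonal: diag(phi_aa, phi_bb). Second derivatives: phi_aa(-1)=-4; phi_bb(-4)=7560, phi_bb(-1)=-1080, phi_bb(0)=1080, phi_bb(3)=-7560.
Local maxima occur where both diagonal entries negative: (-1, -1), (-1, 3). Count: 2.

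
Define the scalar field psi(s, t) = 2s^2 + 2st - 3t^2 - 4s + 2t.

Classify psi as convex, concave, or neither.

psi is quadratic, so its Hessian is the constant matrix H = [[4, 2], [2, -6]].
det(H) = -28, tr(H) = -2.
det(H) < 0, so H is indefinite: neither convex nor concave.

neither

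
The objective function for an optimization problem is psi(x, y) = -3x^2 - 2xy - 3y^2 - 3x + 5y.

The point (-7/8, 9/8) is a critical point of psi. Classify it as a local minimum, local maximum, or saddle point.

local maximum

The Hessian of psi is constant: H = [[-6, -2], [-2, -6]].
det(H) = (-6)·(-6) − (-2)² = 32.
det(H) > 0 and tr(H) = -12 < 0, so H is negative definite and the point is a local maximum.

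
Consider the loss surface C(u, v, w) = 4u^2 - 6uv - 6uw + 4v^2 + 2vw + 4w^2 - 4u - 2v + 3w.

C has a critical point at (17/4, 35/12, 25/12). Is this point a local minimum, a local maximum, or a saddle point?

The Hessian is constant: H = [[8, -6, -6], [-6, 8, 2], [-6, 2, 8]].
Leading principal minors: Δ₁ = 8, Δ₂ = 28, Δ₃ = 48.
All leading minors are positive, so H is positive definite: a local minimum.

local minimum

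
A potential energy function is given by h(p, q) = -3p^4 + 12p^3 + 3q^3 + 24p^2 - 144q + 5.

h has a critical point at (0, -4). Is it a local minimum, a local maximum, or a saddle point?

saddle point

The mixed partial ∂²h/∂p∂q is 0, so the Hessian at any point is diag(h_pp, h_qq) = diag(12(-3p^2 + 6p + 4), 18q).
At (0, -4): H = diag(48, -72).
The eigenvalues have opposite signs, so H is indefinite: a saddle point.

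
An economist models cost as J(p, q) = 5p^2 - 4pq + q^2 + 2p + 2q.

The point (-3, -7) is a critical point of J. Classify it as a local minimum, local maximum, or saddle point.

The Hessian of J is constant: H = [[10, -4], [-4, 2]].
det(H) = 10·2 − (-4)² = 4.
det(H) > 0 and tr(H) = 12 > 0, so H is positive definite and the point is a local minimum.

local minimum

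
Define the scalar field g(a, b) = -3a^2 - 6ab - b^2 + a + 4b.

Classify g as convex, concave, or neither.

g is quadratic, so its Hessian is the constant matrix H = [[-6, -6], [-6, -2]].
det(H) = -24, tr(H) = -8.
det(H) < 0, so H is indefinite: neither convex nor concave.

neither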